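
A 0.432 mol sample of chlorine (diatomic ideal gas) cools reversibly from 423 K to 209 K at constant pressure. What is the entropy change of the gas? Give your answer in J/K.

At constant pressure, ΔS = nC_p ln(T₂/T₁) with C_p = 7R/2 = 29.1 J mol⁻¹ K⁻¹.
ΔS = 0.432 × 29.1 × ln(209/423) = -8.86 J/K.

ΔS = -8.86 J/K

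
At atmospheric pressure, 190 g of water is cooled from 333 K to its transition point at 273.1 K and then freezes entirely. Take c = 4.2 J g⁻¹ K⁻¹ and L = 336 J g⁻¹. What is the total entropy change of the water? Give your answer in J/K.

ΔS = -392 J/K

Cooling step: ΔS₁ = m c ln(T_tr/T_i) = 190 × 4.2 × ln(273.1/333) = -158.2 J/K.
Phase change: ΔS₂ = −mL/T_tr = −190 × 336 / 273.1 = -233.8 J/K.
ΔS_total = (-158.2) + (-233.8) = -392 J/K.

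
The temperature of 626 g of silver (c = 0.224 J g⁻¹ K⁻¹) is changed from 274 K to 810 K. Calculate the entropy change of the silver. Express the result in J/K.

ΔS = 152 J/K

ΔS = ∫dQ_rev/T = m c ln(T₂/T₁) = 626 × 0.224 × ln(810/274) = 152 J/K.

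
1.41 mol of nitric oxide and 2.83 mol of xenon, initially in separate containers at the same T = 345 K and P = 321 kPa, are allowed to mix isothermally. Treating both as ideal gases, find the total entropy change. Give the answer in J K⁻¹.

ΔS_mix = 22.4 J/K

Mole fractions: x_A = 1.41/4.24 = 0.333, x_B = 0.667.
ΔS_mix = −R(n_A ln x_A + n_B ln x_B) = −8.314 × (1.41 ln 0.333 + 2.83 ln 0.667) = 22.4 J/K.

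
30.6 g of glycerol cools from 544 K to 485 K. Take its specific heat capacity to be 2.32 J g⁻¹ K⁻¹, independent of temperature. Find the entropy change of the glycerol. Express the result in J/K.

ΔS = -8.15 J/K

ΔS = ∫dQ_rev/T = m c ln(T₂/T₁) = 30.6 × 2.32 × ln(485/544) = -8.15 J/K.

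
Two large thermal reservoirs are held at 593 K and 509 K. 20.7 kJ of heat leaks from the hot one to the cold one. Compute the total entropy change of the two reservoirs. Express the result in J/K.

ΔS_hot = −Q/T_H = −20700/593 = -34.91 J/K and ΔS_cold = +Q/T_C = 20700/509 = 40.67 J/K.
ΔS_total = -34.91 + 40.67 = 5.76 J/K, positive as the second law requires.

ΔS_total = 5.76 J/K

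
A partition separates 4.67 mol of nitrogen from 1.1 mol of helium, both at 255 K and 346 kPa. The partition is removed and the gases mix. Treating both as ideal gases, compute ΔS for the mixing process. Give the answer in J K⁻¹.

ΔS_mix = 23.4 J/K

Mole fractions: x_A = 4.67/5.77 = 0.809, x_B = 0.191.
ΔS_mix = −R(n_A ln x_A + n_B ln x_B) = −8.314 × (4.67 ln 0.809 + 1.1 ln 0.191) = 23.4 J/K.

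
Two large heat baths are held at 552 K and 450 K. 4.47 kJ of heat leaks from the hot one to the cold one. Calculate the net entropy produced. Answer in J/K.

ΔS_hot = −Q/T_H = −4470/552 = -8.0978 J/K and ΔS_cold = +Q/T_C = 4470/450 = 9.9333 J/K.
ΔS_total = -8.0978 + 9.9333 = 1.84 J/K, positive as the second law requires.

ΔS_total = 1.84 J/K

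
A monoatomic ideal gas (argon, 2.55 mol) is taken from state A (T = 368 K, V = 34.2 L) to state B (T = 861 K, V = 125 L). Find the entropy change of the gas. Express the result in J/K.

Entropy is a state function: ΔS = nC_V ln(T₂/T₁) + nR ln(V₂/V₁), with C_V = 3R/2 = 12.47 J mol⁻¹ K⁻¹ for a monoatomic ideal gas.
ΔS = 2.55 × [12.47 × ln(861/368) + 8.314 × ln(125/34.2)] = 54.5 J/K.

ΔS = 54.5 J/K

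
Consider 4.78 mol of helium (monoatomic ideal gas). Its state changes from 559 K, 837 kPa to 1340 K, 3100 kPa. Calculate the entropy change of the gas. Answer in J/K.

ΔS = 34.8 J/K

ΔS = nC_p ln(T₂/T₁) − nR ln(P₂/P₁), with C_p = 5R/2 = 20.79 J mol⁻¹ K⁻¹ for a monoatomic ideal gas.
ΔS = 4.78 × [20.79 × ln(1340/559) − 8.314 × ln(3100/837)] = 34.8 J/K.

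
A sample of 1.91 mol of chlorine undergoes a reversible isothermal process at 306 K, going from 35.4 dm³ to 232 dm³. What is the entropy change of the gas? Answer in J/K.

For an isothermal ideal gas ΔS_gas = nR ln(V₂/V₁) = 1.91 × 8.314 × ln(232/35.4) = 29.9 J/K.

ΔS_gas = 29.9 J/K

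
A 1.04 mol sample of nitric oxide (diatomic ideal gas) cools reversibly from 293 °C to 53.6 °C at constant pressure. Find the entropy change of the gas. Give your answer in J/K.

ΔS = -16.6 J/K

In kelvin: T₁ = 566.15 K, T₂ = 326.75 K. At constant pressure, ΔS = nC_p ln(T₂/T₁) with C_p = 7R/2 = 29.1 J mol⁻¹ K⁻¹.
ΔS = 1.04 × 29.1 × ln(326.75/566.15) = -16.6 J/K.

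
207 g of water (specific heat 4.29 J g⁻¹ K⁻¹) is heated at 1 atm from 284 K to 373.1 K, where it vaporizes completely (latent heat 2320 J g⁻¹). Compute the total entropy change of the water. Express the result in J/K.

Warming step: ΔS₁ = m c ln(T_tr/T_i) = 207 × 4.29 × ln(373.1/284) = 242.3 J/K.
Phase change: ΔS₂ = +mL/T_tr = 207 × 2320 / 373.1 = 1287 J/K.
ΔS_total = (242.3) + (1287) = 1530 J/K.

ΔS = 1530 J/K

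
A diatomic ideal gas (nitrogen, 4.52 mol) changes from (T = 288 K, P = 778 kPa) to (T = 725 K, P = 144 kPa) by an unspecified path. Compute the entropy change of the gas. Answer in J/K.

ΔS = nC_p ln(T₂/T₁) − nR ln(P₂/P₁), with C_p = 7R/2 = 29.1 J mol⁻¹ K⁻¹ for a diatomic ideal gas.
ΔS = 4.52 × [29.1 × ln(725/288) − 8.314 × ln(144/778)] = 185 J/K.

ΔS = 185 J/K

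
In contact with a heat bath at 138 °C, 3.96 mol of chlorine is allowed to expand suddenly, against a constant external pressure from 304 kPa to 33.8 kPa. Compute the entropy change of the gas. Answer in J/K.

ΔS_gas = 72.3 J/K

Entropy is a state function, so ΔS_gas depends only on the end states.
For an isothermal ideal gas ΔS_gas = nR ln(P₁/P₂) = 3.96 × 8.314 × ln(304/33.8) = 72.3 J/K.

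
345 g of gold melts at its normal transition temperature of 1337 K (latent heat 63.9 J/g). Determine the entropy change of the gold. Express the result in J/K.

ΔS = 16.5 J/K

Heat absorbed by the substance: Q = mL = 345 × 63.9 = 22045.5 J.
At constant T, ΔS = Q_rev/T = 22045.5 / 1337 = 16.5 J/K.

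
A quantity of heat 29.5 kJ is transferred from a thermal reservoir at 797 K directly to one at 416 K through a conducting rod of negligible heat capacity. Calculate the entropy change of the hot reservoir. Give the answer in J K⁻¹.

The hot reservoir loses heat Q, so ΔS_hot = −Q/T_H = −29500/797 = -37 J/K.

ΔS_hot = -37 J/K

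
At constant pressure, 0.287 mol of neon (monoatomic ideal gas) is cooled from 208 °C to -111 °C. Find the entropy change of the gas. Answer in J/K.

In kelvin: T₁ = 481.15 K, T₂ = 162.15 K. At constant pressure, ΔS = nC_p ln(T₂/T₁) with C_p = 5R/2 = 20.79 J mol⁻¹ K⁻¹.
ΔS = 0.287 × 20.79 × ln(162.15/481.15) = -6.49 J/K.

ΔS = -6.49 J/K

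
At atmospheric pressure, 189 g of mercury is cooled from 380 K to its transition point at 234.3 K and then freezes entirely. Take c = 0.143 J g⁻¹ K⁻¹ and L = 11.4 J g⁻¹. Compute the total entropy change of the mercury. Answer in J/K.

Cooling step: ΔS₁ = m c ln(T_tr/T_i) = 189 × 0.143 × ln(234.3/380) = -13.07 J/K.
Phase change: ΔS₂ = −mL/T_tr = −189 × 11.4 / 234.3 = -9.196 J/K.
ΔS_total = (-13.07) + (-9.196) = -22.3 J/K.

ΔS = -22.3 J/K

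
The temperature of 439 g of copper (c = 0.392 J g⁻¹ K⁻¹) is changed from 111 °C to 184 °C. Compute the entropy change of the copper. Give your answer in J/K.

ΔS = 29.9 J/K

In kelvin: T₁ = 384.15 K, T₂ = 457.15 K. ΔS = ∫dQ_rev/T = m c ln(T₂/T₁) = 439 × 0.392 × ln(457.15/384.15) = 29.9 J/K.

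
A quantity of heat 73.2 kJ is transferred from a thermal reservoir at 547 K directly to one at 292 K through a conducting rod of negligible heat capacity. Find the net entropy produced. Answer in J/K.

ΔS_hot = −Q/T_H = −73200/547 = -133.8 J/K and ΔS_cold = +Q/T_C = 73200/292 = 250.7 J/K.
ΔS_total = -133.8 + 250.7 = 117 J/K, positive as the second law requires.

ΔS_total = 117 J/K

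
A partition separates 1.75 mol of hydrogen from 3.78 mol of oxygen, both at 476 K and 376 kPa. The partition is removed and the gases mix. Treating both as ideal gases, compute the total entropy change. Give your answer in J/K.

Mole fractions: x_A = 1.75/5.53 = 0.316, x_B = 0.684.
ΔS_mix = −R(n_A ln x_A + n_B ln x_B) = −8.314 × (1.75 ln 0.316 + 3.78 ln 0.684) = 28.7 J/K.

ΔS_mix = 28.7 J/K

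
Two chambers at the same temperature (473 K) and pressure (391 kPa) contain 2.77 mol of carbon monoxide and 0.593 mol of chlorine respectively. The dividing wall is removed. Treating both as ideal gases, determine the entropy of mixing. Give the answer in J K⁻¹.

ΔS_mix = 13 J/K

Mole fractions: x_A = 2.77/3.36 = 0.824, x_B = 0.176.
ΔS_mix = −R(n_A ln x_A + n_B ln x_B) = −8.314 × (2.77 ln 0.824 + 0.593 ln 0.176) = 13 J/K.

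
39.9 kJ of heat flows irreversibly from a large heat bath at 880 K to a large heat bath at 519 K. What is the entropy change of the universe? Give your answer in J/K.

ΔS_hot = −Q/T_H = −39900/880 = -45.34 J/K and ΔS_cold = +Q/T_C = 39900/519 = 76.88 J/K.
ΔS_total = -45.34 + 76.88 = 31.5 J/K, positive as the second law requires.

ΔS_total = 31.5 J/K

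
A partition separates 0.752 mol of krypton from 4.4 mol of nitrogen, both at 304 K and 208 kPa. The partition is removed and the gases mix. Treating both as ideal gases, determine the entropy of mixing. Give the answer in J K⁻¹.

Mole fractions: x_A = 0.752/5.15 = 0.146, x_B = 0.854.
ΔS_mix = −R(n_A ln x_A + n_B ln x_B) = −8.314 × (0.752 ln 0.146 + 4.4 ln 0.854) = 17.8 J/K.

ΔS_mix = 17.8 J/K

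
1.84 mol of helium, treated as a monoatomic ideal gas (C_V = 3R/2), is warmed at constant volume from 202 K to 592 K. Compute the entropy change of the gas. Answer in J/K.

At constant volume, ΔS = nC_V ln(T₂/T₁) with C_V = 3R/2 = 12.47 J mol⁻¹ K⁻¹.
ΔS = 1.84 × 12.47 × ln(592/202) = 24.7 J/K.

ΔS = 24.7 J/K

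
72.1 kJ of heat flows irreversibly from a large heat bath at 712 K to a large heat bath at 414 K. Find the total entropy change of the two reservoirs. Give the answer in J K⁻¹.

ΔS_total = 72.9 J/K

ΔS_hot = −Q/T_H = −72100/712 = -101.3 J/K and ΔS_cold = +Q/T_C = 72100/414 = 174.2 J/K.
ΔS_total = -101.3 + 174.2 = 72.9 J/K, positive as the second law requires.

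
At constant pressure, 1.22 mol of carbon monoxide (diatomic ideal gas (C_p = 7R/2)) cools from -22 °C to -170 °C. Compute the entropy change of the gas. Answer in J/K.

ΔS = -31.6 J/K

In kelvin: T₁ = 251.15 K, T₂ = 103.15 K. At constant pressure, ΔS = nC_p ln(T₂/T₁) with C_p = 7R/2 = 29.1 J mol⁻¹ K⁻¹.
ΔS = 1.22 × 29.1 × ln(103.15/251.15) = -31.6 J/K.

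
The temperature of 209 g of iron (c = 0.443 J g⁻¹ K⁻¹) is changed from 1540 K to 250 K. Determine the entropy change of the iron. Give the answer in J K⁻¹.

ΔS = -168 J/K

ΔS = ∫dQ_rev/T = m c ln(T₂/T₁) = 209 × 0.443 × ln(250/1540) = -168 J/K.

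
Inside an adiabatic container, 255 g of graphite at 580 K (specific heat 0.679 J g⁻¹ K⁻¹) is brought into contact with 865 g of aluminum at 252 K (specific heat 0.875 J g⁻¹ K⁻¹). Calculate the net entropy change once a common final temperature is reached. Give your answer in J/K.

ΔS_total = 57.5 J/K

Energy balance: T_f = (m₁c₁T₁ + m₂c₂T₂)/(m₁c₁ + m₂c₂) = 313.06 K.
ΔS₁ = m₁c₁ ln(T_f/T₁) = 173.145 × ln(313.06/580) = -106.76 J/K.
ΔS₂ = m₂c₂ ln(T_f/T₂) = 756.875 × ln(313.06/252) = 164.23 J/K.
ΔS_total = -106.76 + 164.23 = 57.5 J/K.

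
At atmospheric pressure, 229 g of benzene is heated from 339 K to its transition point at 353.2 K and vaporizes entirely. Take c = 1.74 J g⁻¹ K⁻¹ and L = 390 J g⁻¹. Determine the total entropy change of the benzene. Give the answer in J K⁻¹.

Warming step: ΔS₁ = m c ln(T_tr/T_i) = 229 × 1.74 × ln(353.2/339) = 16.35 J/K.
Phase change: ΔS₂ = +mL/T_tr = 229 × 390 / 353.2 = 252.9 J/K.
ΔS_total = (16.35) + (252.9) = 269 J/K.

ΔS = 269 J/K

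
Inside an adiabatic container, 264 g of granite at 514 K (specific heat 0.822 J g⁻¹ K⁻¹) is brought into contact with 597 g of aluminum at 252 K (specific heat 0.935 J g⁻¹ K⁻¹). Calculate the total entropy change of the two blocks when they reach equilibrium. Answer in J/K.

ΔS_total = 43.3 J/K

Energy balance: T_f = (m₁c₁T₁ + m₂c₂T₂)/(m₁c₁ + m₂c₂) = 325.34 K.
ΔS₁ = m₁c₁ ln(T_f/T₁) = 217.008 × ln(325.34/514) = -99.25 J/K.
ΔS₂ = m₂c₂ ln(T_f/T₂) = 558.195 × ln(325.34/252) = 142.6 J/K.
ΔS_total = -99.25 + 142.6 = 43.3 J/K.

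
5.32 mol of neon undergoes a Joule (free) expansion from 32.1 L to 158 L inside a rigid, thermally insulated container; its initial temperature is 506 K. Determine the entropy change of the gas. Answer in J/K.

ΔS_gas = 70.5 J/K

For an ideal gas in free expansion Q = 0 and W = 0, so T is unchanged.
Entropy is a state function; using a reversible isothermal path, ΔS_gas = nR ln(V₂/V₁) = 5.32 × 8.314 × ln(158/32.1) = 70.5 J/K.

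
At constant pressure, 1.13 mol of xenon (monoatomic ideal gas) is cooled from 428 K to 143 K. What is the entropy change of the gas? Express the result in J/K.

At constant pressure, ΔS = nC_p ln(T₂/T₁) with C_p = 5R/2 = 20.79 J mol⁻¹ K⁻¹.
ΔS = 1.13 × 20.79 × ln(143/428) = -25.7 J/K.

ΔS = -25.7 J/K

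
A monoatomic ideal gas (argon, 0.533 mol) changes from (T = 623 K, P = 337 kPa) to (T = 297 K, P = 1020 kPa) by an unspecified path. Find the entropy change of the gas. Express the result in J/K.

ΔS = -13.1 J/K

ΔS = nC_p ln(T₂/T₁) − nR ln(P₂/P₁), with C_p = 5R/2 = 20.79 J mol⁻¹ K⁻¹ for a monoatomic ideal gas.
ΔS = 0.533 × [20.79 × ln(297/623) − 8.314 × ln(1020/337)] = -13.1 J/K.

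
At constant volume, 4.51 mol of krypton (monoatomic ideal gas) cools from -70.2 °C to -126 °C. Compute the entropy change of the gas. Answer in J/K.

ΔS = -18.1 J/K

In kelvin: T₁ = 202.95 K, T₂ = 147.15 K. At constant volume, ΔS = nC_V ln(T₂/T₁) with C_V = 3R/2 = 12.47 J mol⁻¹ K⁻¹.
ΔS = 4.51 × 12.47 × ln(147.15/202.95) = -18.1 J/K.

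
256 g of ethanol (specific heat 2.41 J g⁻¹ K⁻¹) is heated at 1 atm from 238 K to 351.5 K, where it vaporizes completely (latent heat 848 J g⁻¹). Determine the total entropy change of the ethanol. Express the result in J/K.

Warming step: ΔS₁ = m c ln(T_tr/T_i) = 256 × 2.41 × ln(351.5/238) = 240.6 J/K.
Phase change: ΔS₂ = +mL/T_tr = 256 × 848 / 351.5 = 617.6 J/K.
ΔS_total = (240.6) + (617.6) = 858 J/K.

ΔS = 858 J/K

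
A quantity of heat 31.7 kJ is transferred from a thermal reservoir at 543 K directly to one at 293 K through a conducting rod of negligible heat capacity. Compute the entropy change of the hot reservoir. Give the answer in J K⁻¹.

ΔS_hot = -58.4 J/K

The hot reservoir loses heat Q, so ΔS_hot = −Q/T_H = −31700/543 = -58.4 J/K.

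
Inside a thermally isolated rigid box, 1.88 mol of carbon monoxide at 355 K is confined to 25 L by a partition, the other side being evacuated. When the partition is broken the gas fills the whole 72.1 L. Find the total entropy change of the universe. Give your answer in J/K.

No heat is exchanged and no work is done, so the ideal-gas temperature stays constant.
Entropy is a state function; using a reversible isothermal path, ΔS_gas = nR ln(V₂/V₁) = 1.88 × 8.314 × ln(72.1/25) = 16.6 J/K.
The insulated surroundings exchange no heat, so ΔS_surr = 0 and ΔS_universe = ΔS_gas.

ΔS_universe = 16.6 J/K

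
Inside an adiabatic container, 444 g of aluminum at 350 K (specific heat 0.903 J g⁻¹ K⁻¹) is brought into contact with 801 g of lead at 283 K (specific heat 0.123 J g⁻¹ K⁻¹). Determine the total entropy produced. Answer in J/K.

ΔS_total = 1.71 J/K

Energy balance: T_f = (m₁c₁T₁ + m₂c₂T₂)/(m₁c₁ + m₂c₂) = 336.78 K.
ΔS₁ = m₁c₁ ln(T_f/T₁) = 400.932 × ln(336.78/350) = -15.43 J/K.
ΔS₂ = m₂c₂ ln(T_f/T₂) = 98.523 × ln(336.78/283) = 17.14 J/K.
ΔS_total = -15.43 + 17.14 = 1.71 J/K.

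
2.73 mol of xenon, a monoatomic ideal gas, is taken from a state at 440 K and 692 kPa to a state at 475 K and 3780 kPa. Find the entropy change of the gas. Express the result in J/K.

ΔS = nC_p ln(T₂/T₁) − nR ln(P₂/P₁), with C_p = 5R/2 = 20.79 J mol⁻¹ K⁻¹ for a monoatomic ideal gas.
ΔS = 2.73 × [20.79 × ln(475/440) − 8.314 × ln(3780/692)] = -34.2 J/K.

ΔS = -34.2 J/K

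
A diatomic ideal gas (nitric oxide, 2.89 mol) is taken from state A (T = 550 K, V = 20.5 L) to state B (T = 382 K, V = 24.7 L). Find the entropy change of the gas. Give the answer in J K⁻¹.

ΔS = -17.4 J/K

Entropy is a state function: ΔS = nC_V ln(T₂/T₁) + nR ln(V₂/V₁), with C_V = 5R/2 = 20.79 J mol⁻¹ K⁻¹ for a diatomic ideal gas.
ΔS = 2.89 × [20.79 × ln(382/550) + 8.314 × ln(24.7/20.5)] = -17.4 J/K.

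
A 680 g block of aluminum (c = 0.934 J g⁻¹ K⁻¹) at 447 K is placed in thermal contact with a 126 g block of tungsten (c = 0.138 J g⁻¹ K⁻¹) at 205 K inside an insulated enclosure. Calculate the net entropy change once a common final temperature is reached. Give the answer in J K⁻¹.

Energy balance: T_f = (m₁c₁T₁ + m₂c₂T₂)/(m₁c₁ + m₂c₂) = 440.55 K.
ΔS₁ = m₁c₁ ln(T_f/T₁) = 635.12 × ln(440.55/447) = -9.23 J/K.
ΔS₂ = m₂c₂ ln(T_f/T₂) = 17.388 × ln(440.55/205) = 13.3 J/K.
ΔS_total = -9.23 + 13.3 = 4.07 J/K.

ΔS_total = 4.07 J/K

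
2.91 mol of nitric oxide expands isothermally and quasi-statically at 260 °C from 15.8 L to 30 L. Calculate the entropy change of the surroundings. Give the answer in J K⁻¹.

For an isothermal ideal gas ΔS_gas = nR ln(V₂/V₁) = 2.91 × 8.314 × ln(30/15.8) = 15.5 J/K.
The process is reversible, so ΔS_surr = −ΔS_gas = -15.5 J/K and ΔS_universe = 0.

ΔS_surr = -15.5 J/K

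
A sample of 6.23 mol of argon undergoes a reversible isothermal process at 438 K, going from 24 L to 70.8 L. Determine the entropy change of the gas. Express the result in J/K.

For an isothermal ideal gas ΔS_gas = nR ln(V₂/V₁) = 6.23 × 8.314 × ln(70.8/24) = 56 J/K.

ΔS_gas = 56 J/K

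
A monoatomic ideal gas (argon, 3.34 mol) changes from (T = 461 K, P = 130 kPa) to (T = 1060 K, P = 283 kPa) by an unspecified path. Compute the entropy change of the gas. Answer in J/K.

ΔS = nC_p ln(T₂/T₁) − nR ln(P₂/P₁), with C_p = 5R/2 = 20.79 J mol⁻¹ K⁻¹ for a monoatomic ideal gas.
ΔS = 3.34 × [20.79 × ln(1060/461) − 8.314 × ln(283/130)] = 36.2 J/K.

ΔS = 36.2 J/K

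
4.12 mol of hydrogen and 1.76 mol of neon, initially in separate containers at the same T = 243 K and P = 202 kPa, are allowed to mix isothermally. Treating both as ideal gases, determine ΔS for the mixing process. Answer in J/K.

Mole fractions: x_A = 4.12/5.88 = 0.701, x_B = 0.299.
ΔS_mix = −R(n_A ln x_A + n_B ln x_B) = −8.314 × (4.12 ln 0.701 + 1.76 ln 0.299) = 29.8 J/K.

ΔS_mix = 29.8 J/K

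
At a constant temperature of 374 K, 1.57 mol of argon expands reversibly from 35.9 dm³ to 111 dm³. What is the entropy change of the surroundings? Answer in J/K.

ΔS_surr = -14.7 J/K

For an isothermal ideal gas ΔS_gas = nR ln(V₂/V₁) = 1.57 × 8.314 × ln(111/35.9) = 14.7 J/K.
The process is reversible, so ΔS_surr = −ΔS_gas = -14.7 J/K and ΔS_universe = 0.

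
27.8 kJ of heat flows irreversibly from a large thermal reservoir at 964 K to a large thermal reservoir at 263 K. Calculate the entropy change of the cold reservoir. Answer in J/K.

The cold reservoir gains heat Q, so ΔS_cold = +Q/T_C = 27800/263 = 106 J/K.

ΔS_cold = 106 J/K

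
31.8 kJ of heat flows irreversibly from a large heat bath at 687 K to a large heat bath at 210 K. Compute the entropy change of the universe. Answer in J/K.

ΔS_hot = −Q/T_H = −31800/687 = -46.29 J/K and ΔS_cold = +Q/T_C = 31800/210 = 151.4 J/K.
ΔS_total = -46.29 + 151.4 = 105 J/K, positive as the second law requires.

ΔS_total = 105 J/K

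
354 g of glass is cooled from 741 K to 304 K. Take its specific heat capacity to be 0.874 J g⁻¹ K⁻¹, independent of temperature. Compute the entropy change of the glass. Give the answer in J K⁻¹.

ΔS = -276 J/K

ΔS = ∫dQ_rev/T = m c ln(T₂/T₁) = 354 × 0.874 × ln(304/741) = -276 J/K.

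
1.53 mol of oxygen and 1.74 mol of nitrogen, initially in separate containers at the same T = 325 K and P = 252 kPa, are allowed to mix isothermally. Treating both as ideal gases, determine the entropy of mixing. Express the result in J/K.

Mole fractions: x_A = 1.53/3.27 = 0.468, x_B = 0.532.
ΔS_mix = −R(n_A ln x_A + n_B ln x_B) = −8.314 × (1.53 ln 0.468 + 1.74 ln 0.532) = 18.8 J/K.

ΔS_mix = 18.8 J/K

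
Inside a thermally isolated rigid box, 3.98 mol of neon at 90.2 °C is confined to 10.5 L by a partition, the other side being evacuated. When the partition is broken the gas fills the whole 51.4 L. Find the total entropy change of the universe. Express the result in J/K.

No heat is exchanged and no work is done, so the ideal-gas temperature stays constant.
Entropy is a state function; using a reversible isothermal path, ΔS_gas = nR ln(V₂/V₁) = 3.98 × 8.314 × ln(51.4/10.5) = 52.6 J/K.
The insulated surroundings exchange no heat, so ΔS_surr = 0 and ΔS_universe = ΔS_gas.

ΔS_universe = 52.6 J/K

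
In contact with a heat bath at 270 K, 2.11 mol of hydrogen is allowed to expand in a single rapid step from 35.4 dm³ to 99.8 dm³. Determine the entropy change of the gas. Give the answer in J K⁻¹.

ΔS_gas = 18.2 J/K

Entropy is a state function, so ΔS_gas depends only on the end states.
For an isothermal ideal gas ΔS_gas = nR ln(V₂/V₁) = 2.11 × 8.314 × ln(99.8/35.4) = 18.2 J/K.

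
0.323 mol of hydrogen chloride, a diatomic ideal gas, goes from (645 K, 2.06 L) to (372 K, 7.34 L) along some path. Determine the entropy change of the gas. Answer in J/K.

Entropy is a state function: ΔS = nC_V ln(T₂/T₁) + nR ln(V₂/V₁), with C_V = 5R/2 = 20.79 J mol⁻¹ K⁻¹ for a diatomic ideal gas.
ΔS = 0.323 × [20.79 × ln(372/645) + 8.314 × ln(7.34/2.06)] = -0.283 J/K.

ΔS = -0.283 J/K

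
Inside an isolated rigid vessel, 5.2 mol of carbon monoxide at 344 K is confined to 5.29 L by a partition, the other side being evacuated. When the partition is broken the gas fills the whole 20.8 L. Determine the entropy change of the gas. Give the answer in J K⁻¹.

No heat is exchanged and no work is done, so the ideal-gas temperature stays constant.
Entropy is a state function; using a reversible isothermal path, ΔS_gas = nR ln(V₂/V₁) = 5.2 × 8.314 × ln(20.8/5.29) = 59.2 J/K.

ΔS_gas = 59.2 J/K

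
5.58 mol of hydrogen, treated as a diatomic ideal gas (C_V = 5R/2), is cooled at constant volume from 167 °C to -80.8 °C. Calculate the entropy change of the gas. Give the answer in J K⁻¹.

ΔS = -96 J/K

In kelvin: T₁ = 440.15 K, T₂ = 192.35 K. At constant volume, ΔS = nC_V ln(T₂/T₁) with C_V = 5R/2 = 20.79 J mol⁻¹ K⁻¹.
ΔS = 5.58 × 20.79 × ln(192.35/440.15) = -96 J/K.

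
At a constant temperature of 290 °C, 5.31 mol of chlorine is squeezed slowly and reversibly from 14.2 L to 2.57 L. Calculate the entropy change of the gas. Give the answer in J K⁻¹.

ΔS_gas = -75.5 J/K

For an isothermal ideal gas ΔS_gas = nR ln(V₂/V₁) = 5.31 × 8.314 × ln(2.57/14.2) = -75.5 J/K.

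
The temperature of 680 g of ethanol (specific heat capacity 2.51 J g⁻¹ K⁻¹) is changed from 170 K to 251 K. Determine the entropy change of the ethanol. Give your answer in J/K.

ΔS = ∫dQ_rev/T = m c ln(T₂/T₁) = 680 × 2.51 × ln(251/170) = 665 J/K.

ΔS = 665 J/K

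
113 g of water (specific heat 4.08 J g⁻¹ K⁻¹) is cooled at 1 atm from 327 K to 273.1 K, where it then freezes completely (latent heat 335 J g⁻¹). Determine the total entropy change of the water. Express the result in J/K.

Cooling step: ΔS₁ = m c ln(T_tr/T_i) = 113 × 4.08 × ln(273.1/327) = -83.04 J/K.
Phase change: ΔS₂ = −mL/T_tr = −113 × 335 / 273.1 = -138.6 J/K.
ΔS_total = (-83.04) + (-138.6) = -222 J/K.

ΔS = -222 J/K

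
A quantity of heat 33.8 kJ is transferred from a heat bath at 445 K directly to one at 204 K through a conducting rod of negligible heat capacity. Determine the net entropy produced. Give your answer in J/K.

ΔS_total = 89.7 J/K

ΔS_hot = −Q/T_H = −33800/445 = -75.96 J/K and ΔS_cold = +Q/T_C = 33800/204 = 165.7 J/K.
ΔS_total = -75.96 + 165.7 = 89.7 J/K, positive as the second law requires.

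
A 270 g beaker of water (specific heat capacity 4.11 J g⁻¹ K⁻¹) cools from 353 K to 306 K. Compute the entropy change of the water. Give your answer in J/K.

ΔS = -159 J/K

ΔS = ∫dQ_rev/T = m c ln(T₂/T₁) = 270 × 4.11 × ln(306/353) = -159 J/K.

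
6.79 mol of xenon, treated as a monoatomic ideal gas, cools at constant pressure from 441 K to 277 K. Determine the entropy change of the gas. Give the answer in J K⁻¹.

ΔS = -65.6 J/K

At constant pressure, ΔS = nC_p ln(T₂/T₁) with C_p = 5R/2 = 20.79 J mol⁻¹ K⁻¹.
ΔS = 6.79 × 20.79 × ln(277/441) = -65.6 J/K.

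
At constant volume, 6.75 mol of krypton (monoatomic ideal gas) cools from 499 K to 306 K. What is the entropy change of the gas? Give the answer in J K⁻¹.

ΔS = -41.2 J/K

At constant volume, ΔS = nC_V ln(T₂/T₁) with C_V = 3R/2 = 12.47 J mol⁻¹ K⁻¹.
ΔS = 6.75 × 12.47 × ln(306/499) = -41.2 J/K.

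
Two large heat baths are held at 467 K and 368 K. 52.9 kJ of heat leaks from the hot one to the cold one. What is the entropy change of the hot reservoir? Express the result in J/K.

The hot reservoir loses heat Q, so ΔS_hot = −Q/T_H = −52900/467 = -113 J/K.

ΔS_hot = -113 J/K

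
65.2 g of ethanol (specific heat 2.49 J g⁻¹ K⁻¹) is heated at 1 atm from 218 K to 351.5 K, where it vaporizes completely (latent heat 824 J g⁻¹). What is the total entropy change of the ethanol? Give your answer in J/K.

ΔS = 230 J/K

Warming step: ΔS₁ = m c ln(T_tr/T_i) = 65.2 × 2.49 × ln(351.5/218) = 77.56 J/K.
Phase change: ΔS₂ = +mL/T_tr = 65.2 × 824 / 351.5 = 152.8 J/K.
ΔS_total = (77.56) + (152.8) = 230 J/K.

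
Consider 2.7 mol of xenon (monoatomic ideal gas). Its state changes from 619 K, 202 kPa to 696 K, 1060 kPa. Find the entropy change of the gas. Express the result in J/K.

ΔS = -30.6 J/K

ΔS = nC_p ln(T₂/T₁) − nR ln(P₂/P₁), with C_p = 5R/2 = 20.79 J mol⁻¹ K⁻¹ for a monoatomic ideal gas.
ΔS = 2.7 × [20.79 × ln(696/619) − 8.314 × ln(1060/202)] = -30.6 J/K.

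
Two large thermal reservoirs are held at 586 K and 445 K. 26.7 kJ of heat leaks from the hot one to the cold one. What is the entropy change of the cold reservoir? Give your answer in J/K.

The cold reservoir gains heat Q, so ΔS_cold = +Q/T_C = 26700/445 = 60 J/K.

ΔS_cold = 60 J/K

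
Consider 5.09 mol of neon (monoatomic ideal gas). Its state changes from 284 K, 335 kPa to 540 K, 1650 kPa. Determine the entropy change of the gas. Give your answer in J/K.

ΔS = nC_p ln(T₂/T₁) − nR ln(P₂/P₁), with C_p = 5R/2 = 20.79 J mol⁻¹ K⁻¹ for a monoatomic ideal gas.
ΔS = 5.09 × [20.79 × ln(540/284) − 8.314 × ln(1650/335)] = 0.512 J/K.

ΔS = 0.512 J/K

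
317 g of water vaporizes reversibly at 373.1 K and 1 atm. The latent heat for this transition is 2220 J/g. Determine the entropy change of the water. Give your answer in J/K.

ΔS = 1890 J/K

Heat absorbed by the substance: Q = mL = 317 × 2220 = 703740 J.
At constant T, ΔS = Q_rev/T = 703740 / 373.1 = 1890 J/K.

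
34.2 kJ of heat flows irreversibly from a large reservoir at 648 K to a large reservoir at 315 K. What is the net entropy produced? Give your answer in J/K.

ΔS_total = 55.8 J/K

ΔS_hot = −Q/T_H = −34200/648 = -52.78 J/K and ΔS_cold = +Q/T_C = 34200/315 = 108.6 J/K.
ΔS_total = -52.78 + 108.6 = 55.8 J/K, positive as the second law requires.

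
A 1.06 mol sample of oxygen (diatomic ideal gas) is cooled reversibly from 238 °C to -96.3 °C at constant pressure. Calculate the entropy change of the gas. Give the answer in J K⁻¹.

In kelvin: T₁ = 511.15 K, T₂ = 176.85 K. At constant pressure, ΔS = nC_p ln(T₂/T₁) with C_p = 7R/2 = 29.1 J mol⁻¹ K⁻¹.
ΔS = 1.06 × 29.1 × ln(176.85/511.15) = -32.7 J/K.

ΔS = -32.7 J/K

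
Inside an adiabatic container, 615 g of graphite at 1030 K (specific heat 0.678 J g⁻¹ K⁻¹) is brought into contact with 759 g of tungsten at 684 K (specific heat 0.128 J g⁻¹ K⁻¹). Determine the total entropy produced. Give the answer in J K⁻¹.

Energy balance: T_f = (m₁c₁T₁ + m₂c₂T₂)/(m₁c₁ + m₂c₂) = 964.62 K.
ΔS₁ = m₁c₁ ln(T_f/T₁) = 416.97 × ln(964.62/1030) = -27.35 J/K.
ΔS₂ = m₂c₂ ln(T_f/T₂) = 97.152 × ln(964.62/684) = 33.4 J/K.
ΔS_total = -27.35 + 33.4 = 6.05 J/K.

ΔS_total = 6.05 J/K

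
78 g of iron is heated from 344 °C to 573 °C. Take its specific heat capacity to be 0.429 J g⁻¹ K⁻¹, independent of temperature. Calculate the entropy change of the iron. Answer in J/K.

In kelvin: T₁ = 617.15 K, T₂ = 846.15 K. ΔS = ∫dQ_rev/T = m c ln(T₂/T₁) = 78 × 0.429 × ln(846.15/617.15) = 10.6 J/K.

ΔS = 10.6 J/K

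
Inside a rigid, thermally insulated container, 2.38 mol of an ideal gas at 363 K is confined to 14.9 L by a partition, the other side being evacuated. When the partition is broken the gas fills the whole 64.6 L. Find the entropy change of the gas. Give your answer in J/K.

For an ideal gas in free expansion Q = 0 and W = 0, so T is unchanged.
Entropy is a state function; using a reversible isothermal path, ΔS_gas = nR ln(V₂/V₁) = 2.38 × 8.314 × ln(64.6/14.9) = 29 J/K.

ΔS_gas = 29 J/K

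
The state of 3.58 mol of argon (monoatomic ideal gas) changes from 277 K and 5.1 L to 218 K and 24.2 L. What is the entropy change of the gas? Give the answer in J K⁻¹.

Entropy is a state function: ΔS = nC_V ln(T₂/T₁) + nR ln(V₂/V₁), with C_V = 3R/2 = 12.47 J mol⁻¹ K⁻¹ for a monoatomic ideal gas.
ΔS = 3.58 × [12.47 × ln(218/277) + 8.314 × ln(24.2/5.1)] = 35.7 J/K.

ΔS = 35.7 J/K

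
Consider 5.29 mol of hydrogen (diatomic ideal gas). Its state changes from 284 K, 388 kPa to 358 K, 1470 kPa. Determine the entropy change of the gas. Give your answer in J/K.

ΔS = -22.9 J/K

ΔS = nC_p ln(T₂/T₁) − nR ln(P₂/P₁), with C_p = 7R/2 = 29.1 J mol⁻¹ K⁻¹ for a diatomic ideal gas.
ΔS = 5.29 × [29.1 × ln(358/284) − 8.314 × ln(1470/388)] = -22.9 J/K.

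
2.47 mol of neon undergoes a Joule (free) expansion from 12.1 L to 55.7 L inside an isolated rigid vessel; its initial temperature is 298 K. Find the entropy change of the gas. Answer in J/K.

ΔS_gas = 31.4 J/K

For an ideal gas in free expansion Q = 0 and W = 0, so T is unchanged.
Entropy is a state function; using a reversible isothermal path, ΔS_gas = nR ln(V₂/V₁) = 2.47 × 8.314 × ln(55.7/12.1) = 31.4 J/K.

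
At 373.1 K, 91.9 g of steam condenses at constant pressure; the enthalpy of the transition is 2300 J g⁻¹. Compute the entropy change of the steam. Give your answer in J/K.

ΔS = -567 J/K

Heat released by the substance: Q = −mL = −91.9 × 2300 = −211370 J.
At constant T, ΔS = Q_rev/T = −211370 / 373.1 = -567 J/K.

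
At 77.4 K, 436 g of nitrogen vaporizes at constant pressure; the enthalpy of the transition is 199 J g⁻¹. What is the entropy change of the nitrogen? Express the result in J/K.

Heat absorbed by the substance: Q = mL = 436 × 199 = 86764 J.
At constant T, ΔS = Q_rev/T = 86764 / 77.4 = 1120 J/K.

ΔS = 1120 J/K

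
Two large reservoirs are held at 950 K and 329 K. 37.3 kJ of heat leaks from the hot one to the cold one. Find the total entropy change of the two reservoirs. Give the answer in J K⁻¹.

ΔS_hot = −Q/T_H = −37300/950 = -39.26 J/K and ΔS_cold = +Q/T_C = 37300/329 = 113.4 J/K.
ΔS_total = -39.26 + 113.4 = 74.1 J/K, positive as the second law requires.

ΔS_total = 74.1 J/K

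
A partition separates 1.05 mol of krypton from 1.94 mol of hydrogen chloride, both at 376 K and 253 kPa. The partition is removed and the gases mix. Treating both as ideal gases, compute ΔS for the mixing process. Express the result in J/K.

ΔS_mix = 16.1 J/K

Mole fractions: x_A = 1.05/2.99 = 0.351, x_B = 0.649.
ΔS_mix = −R(n_A ln x_A + n_B ln x_B) = −8.314 × (1.05 ln 0.351 + 1.94 ln 0.649) = 16.1 J/K.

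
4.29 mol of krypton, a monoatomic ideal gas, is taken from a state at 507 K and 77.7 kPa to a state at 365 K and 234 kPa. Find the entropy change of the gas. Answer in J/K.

ΔS = -68.6 J/K

ΔS = nC_p ln(T₂/T₁) − nR ln(P₂/P₁), with C_p = 5R/2 = 20.79 J mol⁻¹ K⁻¹ for a monoatomic ideal gas.
ΔS = 4.29 × [20.79 × ln(365/507) − 8.314 × ln(234/77.7)] = -68.6 J/K.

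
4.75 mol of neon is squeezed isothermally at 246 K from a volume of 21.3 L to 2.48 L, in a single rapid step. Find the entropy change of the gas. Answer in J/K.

ΔS_gas = -84.9 J/K

Entropy is a state function, so ΔS_gas depends only on the end states.
For an isothermal ideal gas ΔS_gas = nR ln(V₂/V₁) = 4.75 × 8.314 × ln(2.48/21.3) = -84.9 J/K.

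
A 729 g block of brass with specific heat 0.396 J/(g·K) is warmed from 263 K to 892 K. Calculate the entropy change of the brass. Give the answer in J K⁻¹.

ΔS = 353 J/K

ΔS = ∫dQ_rev/T = m c ln(T₂/T₁) = 729 × 0.396 × ln(892/263) = 353 J/K.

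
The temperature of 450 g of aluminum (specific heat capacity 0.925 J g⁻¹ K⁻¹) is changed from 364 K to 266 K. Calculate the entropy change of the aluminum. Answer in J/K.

ΔS = ∫dQ_rev/T = m c ln(T₂/T₁) = 450 × 0.925 × ln(266/364) = -131 J/K.

ΔS = -131 J/K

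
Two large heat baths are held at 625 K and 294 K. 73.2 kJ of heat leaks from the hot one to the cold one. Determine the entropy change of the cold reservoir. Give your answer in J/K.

The cold reservoir gains heat Q, so ΔS_cold = +Q/T_C = 73200/294 = 249 J/K.

ΔS_cold = 249 J/K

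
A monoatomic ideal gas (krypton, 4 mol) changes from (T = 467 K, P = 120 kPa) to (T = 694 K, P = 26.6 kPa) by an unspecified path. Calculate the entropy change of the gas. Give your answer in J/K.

ΔS = nC_p ln(T₂/T₁) − nR ln(P₂/P₁), with C_p = 5R/2 = 20.79 J mol⁻¹ K⁻¹ for a monoatomic ideal gas.
ΔS = 4 × [20.79 × ln(694/467) − 8.314 × ln(26.6/120)] = 83 J/K.

ΔS = 83 J/K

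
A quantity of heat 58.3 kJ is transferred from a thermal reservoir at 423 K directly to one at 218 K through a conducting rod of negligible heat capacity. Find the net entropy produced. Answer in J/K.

ΔS_total = 130 J/K

ΔS_hot = −Q/T_H = −58300/423 = -137.8 J/K and ΔS_cold = +Q/T_C = 58300/218 = 267.4 J/K.
ΔS_total = -137.8 + 267.4 = 130 J/K, positive as the second law requires.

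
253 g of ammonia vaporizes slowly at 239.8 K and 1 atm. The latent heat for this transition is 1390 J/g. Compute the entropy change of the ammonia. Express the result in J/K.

Heat absorbed by the substance: Q = mL = 253 × 1390 = 351670 J.
At constant T, ΔS = Q_rev/T = 351670 / 239.8 = 1470 J/K.

ΔS = 1470 J/K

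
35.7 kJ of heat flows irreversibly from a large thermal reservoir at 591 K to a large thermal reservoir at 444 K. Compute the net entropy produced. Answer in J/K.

ΔS_total = 20 J/K

ΔS_hot = −Q/T_H = −35700/591 = -60.41 J/K and ΔS_cold = +Q/T_C = 35700/444 = 80.41 J/K.
ΔS_total = -60.41 + 80.41 = 20 J/K, positive as the second law requires.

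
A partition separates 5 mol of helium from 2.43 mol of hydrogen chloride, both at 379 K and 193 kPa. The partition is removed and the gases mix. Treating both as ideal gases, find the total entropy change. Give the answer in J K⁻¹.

Mole fractions: x_A = 5/7.43 = 0.673, x_B = 0.327.
ΔS_mix = −R(n_A ln x_A + n_B ln x_B) = −8.314 × (5 ln 0.673 + 2.43 ln 0.327) = 39 J/K.

ΔS_mix = 39 J/K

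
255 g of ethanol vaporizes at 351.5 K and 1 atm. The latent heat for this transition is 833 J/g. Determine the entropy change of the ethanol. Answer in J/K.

ΔS = 604 J/K

Heat absorbed by the substance: Q = mL = 255 × 833 = 212415 J.
At constant T, ΔS = Q_rev/T = 212415 / 351.5 = 604 J/K.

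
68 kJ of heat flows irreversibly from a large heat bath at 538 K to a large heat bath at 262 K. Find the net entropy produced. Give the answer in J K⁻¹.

ΔS_total = 133 J/K

ΔS_hot = −Q/T_H = −68000/538 = -126.4 J/K and ΔS_cold = +Q/T_C = 68000/262 = 259.5 J/K.
ΔS_total = -126.4 + 259.5 = 133 J/K, positive as the second law requires.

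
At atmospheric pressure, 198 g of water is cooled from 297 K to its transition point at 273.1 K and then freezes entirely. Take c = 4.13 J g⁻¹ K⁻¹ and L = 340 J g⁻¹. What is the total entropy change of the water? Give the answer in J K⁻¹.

Cooling step: ΔS₁ = m c ln(T_tr/T_i) = 198 × 4.13 × ln(273.1/297) = -68.6 J/K.
Phase change: ΔS₂ = −mL/T_tr = −198 × 340 / 273.1 = -246.5 J/K.
ΔS_total = (-68.6) + (-246.5) = -315 J/K.

ΔS = -315 J/K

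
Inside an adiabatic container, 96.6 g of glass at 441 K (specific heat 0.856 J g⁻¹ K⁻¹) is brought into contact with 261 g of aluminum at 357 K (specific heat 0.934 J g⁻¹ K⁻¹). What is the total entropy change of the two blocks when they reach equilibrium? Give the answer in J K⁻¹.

Energy balance: T_f = (m₁c₁T₁ + m₂c₂T₂)/(m₁c₁ + m₂c₂) = 378.28 K.
ΔS₁ = m₁c₁ ln(T_f/T₁) = 82.6896 × ln(378.28/441) = -12.686 J/K.
ΔS₂ = m₂c₂ ln(T_f/T₂) = 243.774 × ln(378.28/357) = 14.112 J/K.
ΔS_total = -12.686 + 14.112 = 1.43 J/K.

ΔS_total = 1.43 J/K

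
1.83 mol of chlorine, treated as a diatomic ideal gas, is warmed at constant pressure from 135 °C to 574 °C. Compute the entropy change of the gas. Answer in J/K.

In kelvin: T₁ = 408.15 K, T₂ = 847.15 K. At constant pressure, ΔS = nC_p ln(T₂/T₁) with C_p = 7R/2 = 29.1 J mol⁻¹ K⁻¹.
ΔS = 1.83 × 29.1 × ln(847.15/408.15) = 38.9 J/K.

ΔS = 38.9 J/K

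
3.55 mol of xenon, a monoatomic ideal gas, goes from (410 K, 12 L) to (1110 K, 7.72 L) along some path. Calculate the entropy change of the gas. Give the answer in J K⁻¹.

ΔS = 31.1 J/K

Entropy is a state function: ΔS = nC_V ln(T₂/T₁) + nR ln(V₂/V₁), with C_V = 3R/2 = 12.47 J mol⁻¹ K⁻¹ for a monoatomic ideal gas.
ΔS = 3.55 × [12.47 × ln(1110/410) + 8.314 × ln(7.72/12)] = 31.1 J/K.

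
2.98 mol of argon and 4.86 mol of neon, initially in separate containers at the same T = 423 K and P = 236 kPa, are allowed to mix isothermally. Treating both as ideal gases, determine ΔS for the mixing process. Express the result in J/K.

Mole fractions: x_A = 2.98/7.84 = 0.38, x_B = 0.62.
ΔS_mix = −R(n_A ln x_A + n_B ln x_B) = −8.314 × (2.98 ln 0.38 + 4.86 ln 0.62) = 43.3 J/K.

ΔS_mix = 43.3 J/K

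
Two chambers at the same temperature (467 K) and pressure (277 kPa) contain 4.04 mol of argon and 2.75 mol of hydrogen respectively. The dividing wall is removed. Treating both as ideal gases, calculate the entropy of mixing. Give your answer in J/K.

ΔS_mix = 38.1 J/K

Mole fractions: x_A = 4.04/6.79 = 0.595, x_B = 0.405.
ΔS_mix = −R(n_A ln x_A + n_B ln x_B) = −8.314 × (4.04 ln 0.595 + 2.75 ln 0.405) = 38.1 J/K.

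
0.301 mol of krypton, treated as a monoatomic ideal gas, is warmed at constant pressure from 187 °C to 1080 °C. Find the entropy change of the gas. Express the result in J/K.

In kelvin: T₁ = 460.15 K, T₂ = 1353.15 K. At constant pressure, ΔS = nC_p ln(T₂/T₁) with C_p = 5R/2 = 20.79 J mol⁻¹ K⁻¹.
ΔS = 0.301 × 20.79 × ln(1353.15/460.15) = 6.75 J/K.

ΔS = 6.75 J/K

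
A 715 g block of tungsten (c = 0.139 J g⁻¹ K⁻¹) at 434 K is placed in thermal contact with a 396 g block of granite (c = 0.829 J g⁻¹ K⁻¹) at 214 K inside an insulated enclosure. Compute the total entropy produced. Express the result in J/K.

Energy balance: T_f = (m₁c₁T₁ + m₂c₂T₂)/(m₁c₁ + m₂c₂) = 265.13 K.
ΔS₁ = m₁c₁ ln(T_f/T₁) = 99.385 × ln(265.13/434) = -48.981 J/K.
ΔS₂ = m₂c₂ ln(T_f/T₂) = 328.284 × ln(265.13/214) = 70.327 J/K.
ΔS_total = -48.981 + 70.327 = 21.3 J/K.

ΔS_total = 21.3 J/K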